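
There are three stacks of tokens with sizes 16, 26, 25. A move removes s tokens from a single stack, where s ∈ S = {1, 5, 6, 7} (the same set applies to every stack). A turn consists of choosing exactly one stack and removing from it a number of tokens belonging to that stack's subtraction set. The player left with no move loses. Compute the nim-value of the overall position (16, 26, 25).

All stacks use S = {1, 5, 6, 7}:
n :  0  1  2  3  4  5  6  7  8  9 10 11 12 13 14 15 16 17 18 19 20 21 22 23 24 25 26
G :  0  1  0  1  0  1  2  3  2  3  2  3  0  1  0  1  0  1  2  3  2  3  2  3  0  1  0
Stack A: G(16) = 0.
Stack B: G(26) = 0.
Stack C: G(25) = 1.
Combined Grundy value = 0 ⊕ 0 ⊕ 1 = 1.

1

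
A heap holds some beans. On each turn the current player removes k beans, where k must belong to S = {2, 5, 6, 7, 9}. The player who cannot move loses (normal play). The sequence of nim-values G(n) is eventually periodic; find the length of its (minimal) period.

n :  0  1  2  3  4  5  6  7  8  9 10 11 12 13 14 15 16 17 18 19 20 21 22 23 24 25 26 27 28 29 30 31 32 33 34 35 36 37 38 39 40 41 42 43 44 45 46 47 48 49 50 51 52 53
G :  0  0  1  1  0  2  1  3  2  2  3  3  0  4  1  0  0  1  1  2  2  3  3  2  4  3  0  0  1  1  0  2  1  3  2  2  3  3  0  4  1  0  0  1  1  2  2  3  3  2  4  3  0  0
G(n+26) = G(n) holds for n = 0,…,8 (a full window of length max(S) = 9), so the sequence is purely periodic with period 26.

26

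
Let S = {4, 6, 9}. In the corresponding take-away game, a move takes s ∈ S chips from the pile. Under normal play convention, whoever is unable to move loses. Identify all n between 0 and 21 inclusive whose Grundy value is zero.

G(0) = 0
G(1) = mex{} = 0
G(2) = mex{} = 0
G(3) = mex{} = 0
G(4) = mex{0} = 1
G(5) = mex{0} = 1
G(6) = mex{0,0} = 1
G(7) = mex{0,0} = 1
G(8) = mex{1,0} = 2
G(9) = mex{1,0,0} = 2
G(10) = mex{1,1,0} = 2
G(11) = mex{1,1,0} = 2
G(12) = mex{2,1,0} = 3
G(13) = mex{2,1,1} = 0
G(14) = mex{2,2,1} = 0
G(15) = mex{2,2,1} = 0
G(16) = mex{3,2,1} = 0
G(17) = mex{0,2,2} = 1
G(18) = mex{0,3,2} = 1
G(19) = mex{0,0,2} = 1
G(20) = mex{0,0,2} = 1
G(21) = mex{1,0,3} = 2
P-positions are exactly the n with G(n) = 0.

0, 1, 2, 3, 13, 14, 15, 16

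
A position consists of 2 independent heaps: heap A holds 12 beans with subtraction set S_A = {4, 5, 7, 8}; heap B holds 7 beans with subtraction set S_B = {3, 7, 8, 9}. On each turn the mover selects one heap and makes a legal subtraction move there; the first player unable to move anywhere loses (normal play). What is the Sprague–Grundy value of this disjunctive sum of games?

Heap A, S = {4, 5, 7, 8}:
G(0) = 0
G(1) = mex{} = 0
G(2) = mex{} = 0
G(3) = mex{} = 0
G(4) = mex{0} = 1
G(5) = mex{0,0} = 1
G(6) = mex{0,0} = 1
G(7) = mex{0,0,0} = 1
G(8) = mex{1,0,0,0} = 2
G(9) = mex{1,1,0,0} = 2
G(10) = mex{1,1,0,0} = 2
G(11) = mex{1,1,1,0} = 2
G(12) = mex{2,1,1,1} = 0
G_A(12) = 0.
Heap B, S = {3, 7, 8, 9}:
G(0) = 0
G(1) = mex{} = 0
G(2) = mex{} = 0
G(3) = mex{0} = 1
G(4) = mex{0} = 1
G(5) = mex{0} = 1
G(6) = mex{1} = 0
G(7) = mex{1,0} = 2
G_B(7) = 2.
Combined Grundy value = 0 ⊕ 2 = 2.

2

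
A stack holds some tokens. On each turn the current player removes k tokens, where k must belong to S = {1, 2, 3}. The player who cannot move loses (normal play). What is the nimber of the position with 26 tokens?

n :  0  1  2  3  4  5  6  7  8  9 10 11 12 13 14 15 16 17 18 19 20 21 22 23 24 25 26
G :  0  1  2  3  0  1  2  3  0  1  2  3  0  1  2  3  0  1  2  3  0  1  2  3  0  1  2

2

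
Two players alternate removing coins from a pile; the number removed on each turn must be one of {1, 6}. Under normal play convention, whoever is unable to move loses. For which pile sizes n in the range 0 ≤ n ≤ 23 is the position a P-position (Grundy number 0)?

n :  0  1  2  3  4  5  6  7  8  9 10 11 12 13 14 15 16 17 18 19 20 21 22 23
G :  0  1  0  1  0  1  2  0  1  0  1  0  1  2  0  1  0  1  0  1  2  0  1  0
P-positions are exactly the n with G(n) = 0.

0, 2, 4, 7, 9, 11, 14, 16, 18, 21, 23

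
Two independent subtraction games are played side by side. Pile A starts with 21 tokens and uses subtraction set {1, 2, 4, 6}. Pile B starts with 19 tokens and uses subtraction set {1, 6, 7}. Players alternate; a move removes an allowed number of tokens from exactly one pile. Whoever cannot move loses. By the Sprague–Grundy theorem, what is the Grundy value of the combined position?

Pile A, S = {1, 2, 4, 6}:
n :  0  1  2  3  4  5  6  7  8  9 10 11 12 13 14 15 16 17 18 19 20 21
G :  0  1  2  0  1  2  3  4  0  1  2  0  1  2  3  4  0  1  2  0  1  2
G_A(21) = 2.
Pile B, S = {1, 6, 7}:
G(0) = 0
G(1) = mex{0} = 1
G(2) = mex{1} = 0
G(3) = mex{0} = 1
G(4) = mex{1} = 0
G(5) = mex{0} = 1
G(6) = mex{1,0} = 2
G(7) = mex{2,1,0} = 3
G(8) = mex{3,0,1} = 2
G(9) = mex{2,1,0} = 3
G(10) = mex{3,0,1} = 2
G(11) = mex{2,1,0} = 3
G(12) = mex{3,2,1} = 0
G(13) = mex{0,3,2} = 1
G(14) = mex{1,2,3} = 0
G(15) = mex{0,3,2} = 1
G(16) = mex{1,2,3} = 0
G(17) = mex{0,3,2} = 1
G(18) = mex{1,0,3} = 2
G(19) = mex{2,1,0} = 3
G_B(19) = 3.
Combined Grundy value = 2 ⊕ 3 = 1.

1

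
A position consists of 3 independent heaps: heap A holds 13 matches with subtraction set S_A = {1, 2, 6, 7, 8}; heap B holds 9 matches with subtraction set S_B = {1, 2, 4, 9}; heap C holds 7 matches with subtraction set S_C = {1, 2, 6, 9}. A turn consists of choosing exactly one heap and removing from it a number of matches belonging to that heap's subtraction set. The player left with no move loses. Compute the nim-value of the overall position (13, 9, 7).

Heap A, S = {1, 2, 6, 7, 8}:
G(0) = 0
G(1) = mex{0} = 1
G(2) = mex{1,0} = 2
G(3) = mex{2,1} = 0
G(4) = mex{0,2} = 1
G(5) = mex{1,0} = 2
G(6) = mex{2,1,0} = 3
G(7) = mex{3,2,1,0} = 4
G(8) = mex{4,3,2,1,0} = 5
G(9) = mex{5,4,0,2,1} = 3
G(10) = mex{3,5,1,0,2} = 4
G(11) = mex{4,3,2,1,0} = 5
G(12) = mex{5,4,3,2,1} = 0
G(13) = mex{0,5,4,3,2} = 1
G_A(13) = 1.
Heap B, S = {1, 2, 4, 9}:
n : 0 1 2 3 4 5 6 7 8 9
G : 0 1 2 0 1 2 0 1 2 3
G_B(9) = 3.
Heap C, S = {1, 2, 6, 9}:
n : 0 1 2 3 4 5 6 7
G : 0 1 2 0 1 2 3 0
G_C(7) = 0.
Combined Grundy value = 1 ⊕ 3 ⊕ 0 = 2.

2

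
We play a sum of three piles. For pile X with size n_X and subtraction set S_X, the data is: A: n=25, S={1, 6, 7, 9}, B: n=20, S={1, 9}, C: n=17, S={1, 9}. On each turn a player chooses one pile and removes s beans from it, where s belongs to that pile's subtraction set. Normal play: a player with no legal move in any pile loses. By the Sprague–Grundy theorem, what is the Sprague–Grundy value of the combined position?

0

Pile A, S = {1, 6, 7, 9}:
n :  0  1  2  3  4  5  6  7  8  9 10 11 12 13 14 15 16 17 18 19 20 21 22 23 24 25
G :  0  1  0  1  0  1  2  3  2  3  2  3  0  1  0  1  0  1  2  3  2  3  2  3  0  1
G_A(25) = 1.
Pile B, S = {1, 9}:
G(0) = 0
G(1) = mex{0} = 1
G(2) = mex{1} = 0
G(3) = mex{0} = 1
G(4) = mex{1} = 0
G(5) = mex{0} = 1
G(6) = mex{1} = 0
G(7) = mex{0} = 1
G(8) = mex{1} = 0
G(9) = mex{0,0} = 1
G(10) = mex{1,1} = 0
G(11) = mex{0,0} = 1
G(12) = mex{1,1} = 0
G(13) = mex{0,0} = 1
G(14) = mex{1,1} = 0
G(15) = mex{0,0} = 1
G(16) = mex{1,1} = 0
G(17) = mex{0,0} = 1
G(18) = mex{1,1} = 0
G(19) = mex{0,0} = 1
G(20) = mex{1,1} = 0
G_B(20) = 0.
Pile C, S = {1, 9}:
G(0) = 0
G(1) = mex{0} = 1
G(2) = mex{1} = 0
G(3) = mex{0} = 1
G(4) = mex{1} = 0
G(5) = mex{0} = 1
G(6) = mex{1} = 0
G(7) = mex{0} = 1
G(8) = mex{1} = 0
G(9) = mex{0,0} = 1
G(10) = mex{1,1} = 0
G(11) = mex{0,0} = 1
G(12) = mex{1,1} = 0
G(13) = mex{0,0} = 1
G(14) = mex{1,1} = 0
G(15) = mex{0,0} = 1
G(16) = mex{1,1} = 0
G(17) = mex{0,0} = 1
G_C(17) = 1.
Combined Grundy value = 1 ⊕ 0 ⊕ 1 = 0.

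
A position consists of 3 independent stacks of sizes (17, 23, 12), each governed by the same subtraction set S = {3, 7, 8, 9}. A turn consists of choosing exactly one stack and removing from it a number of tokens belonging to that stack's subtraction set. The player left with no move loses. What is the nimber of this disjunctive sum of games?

All stacks use S = {3, 7, 8, 9}:
n :  0  1  2  3  4  5  6  7  8  9 10 11 12 13 14 15 16 17 18 19 20 21 22 23
G :  0  0  0  1  1  1  0  2  2  1  3  3  0  2  4  1  0  0  0  1  1  1  0  2
Stack A: G(17) = 0.
Stack B: G(23) = 2.
Stack C: G(12) = 0.
Combined Grundy value = 0 ⊕ 2 ⊕ 0 = 2.

2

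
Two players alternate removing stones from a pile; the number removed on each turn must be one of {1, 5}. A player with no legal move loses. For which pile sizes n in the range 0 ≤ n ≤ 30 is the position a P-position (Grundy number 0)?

n :  0  1  2  3  4  5  6  7  8  9 10 11 12 13 14 15 16 17 18 19 20 21 22 23 24 25 26 27 28 29 30
G :  0  1  0  1  0  1  0  1  0  1  0  1  0  1  0  1  0  1  0  1  0  1  0  1  0  1  0  1  0  1  0
P-positions are exactly the n with G(n) = 0.

0, 2, 4, 6, 8, 10, 12, 14, 16, 18, 20, 22, 24, 26, 28, 30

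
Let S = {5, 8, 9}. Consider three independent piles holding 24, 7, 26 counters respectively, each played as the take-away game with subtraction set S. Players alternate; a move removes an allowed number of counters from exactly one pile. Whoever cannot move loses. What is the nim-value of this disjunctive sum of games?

All piles use S = {5, 8, 9}:
n :  0  1  2  3  4  5  6  7  8  9 10 11 12 13 14 15 16 17 18 19 20 21 22 23 24 25 26
G :  0  0  0  0  0  1  1  1  1  1  2  2  2  2  0  0  0  0  0  1  1  1  1  1  2  2  2
Pile A: G(24) = 2.
Pile B: G(7) = 1.
Pile C: G(26) = 2.
Combined Grundy value = 2 ⊕ 1 ⊕ 2 = 1.

1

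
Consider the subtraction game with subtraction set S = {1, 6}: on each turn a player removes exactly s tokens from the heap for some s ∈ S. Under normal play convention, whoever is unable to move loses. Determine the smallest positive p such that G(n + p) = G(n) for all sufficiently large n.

n :  0  1  2  3  4  5  6  7  8  9 10 11 12 13 14 15
G :  0  1  0  1  0  1  2  0  1  0  1  0  1  2  0  1
G(n+7) = G(n) holds for n = 0,…,5 (a full window of length max(S) = 6), so the sequence is purely periodic with period 7.

7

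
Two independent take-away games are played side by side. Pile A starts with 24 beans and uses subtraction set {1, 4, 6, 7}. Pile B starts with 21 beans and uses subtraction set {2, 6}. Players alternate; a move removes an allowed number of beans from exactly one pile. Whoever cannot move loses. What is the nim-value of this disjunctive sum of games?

1

Pile A, S = {1, 4, 6, 7}:
G(0) = 0
G(1) = mex{0} = 1
G(2) = mex{1} = 0
G(3) = mex{0} = 1
G(4) = mex{1,0} = 2
G(5) = mex{2,1} = 0
G(6) = mex{0,0,0} = 1
G(7) = mex{1,1,1,0} = 2
G(8) = mex{2,2,0,1} = 3
G(9) = mex{3,0,1,0} = 2
G(10) = mex{2,1,2,1} = 0
G(11) = mex{0,2,0,2} = 1
G(12) = mex{1,3,1,0} = 2
G(13) = mex{2,2,2,1} = 0
G(14) = mex{0,0,3,2} = 1
G(15) = mex{1,1,2,3} = 0
G(16) = mex{0,2,0,2} = 1
G(17) = mex{1,0,1,0} = 2
G(18) = mex{2,1,2,1} = 0
G(19) = mex{0,0,0,2} = 1
G(20) = mex{1,1,1,0} = 2
G(21) = mex{2,2,0,1} = 3
G(22) = mex{3,0,1,0} = 2
G(23) = mex{2,1,2,1} = 0
G(24) = mex{0,2,0,2} = 1
G_A(24) = 1.
Pile B, S = {2, 6}:
G(0) = 0
G(1) = mex{} = 0
G(2) = mex{0} = 1
G(3) = mex{0} = 1
G(4) = mex{1} = 0
G(5) = mex{1} = 0
G(6) = mex{0,0} = 1
G(7) = mex{0,0} = 1
G(8) = mex{1,1} = 0
G(9) = mex{1,1} = 0
G(10) = mex{0,0} = 1
G(11) = mex{0,0} = 1
G(12) = mex{1,1} = 0
G(13) = mex{1,1} = 0
G(14) = mex{0,0} = 1
G(15) = mex{0,0} = 1
G(16) = mex{1,1} = 0
G(17) = mex{1,1} = 0
G(18) = mex{0,0} = 1
G(19) = mex{0,0} = 1
G(20) = mex{1,1} = 0
G(21) = mex{1,1} = 0
G_B(21) = 0.
Combined Grundy value = 1 ⊕ 0 = 1.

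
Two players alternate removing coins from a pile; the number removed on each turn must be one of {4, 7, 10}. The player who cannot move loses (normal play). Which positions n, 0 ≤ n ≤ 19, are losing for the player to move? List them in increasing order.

0, 1, 2, 3, 14, 15, 16, 17

G(0) = 0
G(1) = mex{} = 0
G(2) = mex{} = 0
G(3) = mex{} = 0
G(4) = mex{0} = 1
G(5) = mex{0} = 1
G(6) = mex{0} = 1
G(7) = mex{0,0} = 1
G(8) = mex{1,0} = 2
G(9) = mex{1,0} = 2
G(10) = mex{1,0,0} = 2
G(11) = mex{1,1,0} = 2
G(12) = mex{2,1,0} = 3
G(13) = mex{2,1,0} = 3
G(14) = mex{2,1,1} = 0
G(15) = mex{2,2,1} = 0
G(16) = mex{3,2,1} = 0
G(17) = mex{3,2,1} = 0
G(18) = mex{0,2,2} = 1
G(19) = mex{0,3,2} = 1
P-positions are exactly the n with G(n) = 0.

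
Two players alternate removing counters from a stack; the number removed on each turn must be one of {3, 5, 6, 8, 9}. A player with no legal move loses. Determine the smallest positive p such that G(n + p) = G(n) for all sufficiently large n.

G(0) = 0
G(1) = mex{} = 0
G(2) = mex{} = 0
G(3) = mex{0} = 1
G(4) = mex{0} = 1
G(5) = mex{0,0} = 1
G(6) = mex{1,0,0} = 2
G(7) = mex{1,0,0} = 2
G(8) = mex{1,1,0,0} = 2
G(9) = mex{2,1,1,0,0} = 3
G(10) = mex{2,1,1,0,0} = 3
G(11) = mex{2,2,1,1,0} = 3
G(12) = mex{3,2,2,1,1} = 0
G(13) = mex{3,2,2,1,1} = 0
G(14) = mex{3,3,2,2,1} = 0
G(15) = mex{0,3,3,2,2} = 1
G(16) = mex{0,3,3,2,2} = 1
G(17) = mex{0,0,3,3,2} = 1
G(18) = mex{1,0,0,3,3} = 2
G(19) = mex{1,0,0,3,3} = 2
G(20) = mex{1,1,0,0,3} = 2
G(21) = mex{2,1,1,0,0} = 3
G(22) = mex{2,1,1,0,0} = 3
G(23) = mex{2,2,1,1,0} = 3
G(24) = mex{3,2,2,1,1} = 0
G(25) = mex{3,2,2,1,1} = 0
G(n+12) = G(n) holds for n = 0,…,8 (a full window of length max(S) = 9), so the sequence is purely periodic with period 12.

12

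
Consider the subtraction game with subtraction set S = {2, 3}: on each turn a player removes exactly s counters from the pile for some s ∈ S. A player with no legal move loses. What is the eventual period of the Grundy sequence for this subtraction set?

n :  0  1  2  3  4  5  6  7  8  9 10 11 12 13 14
G :  0  0  1  1  2  0  0  1  1  2  0  0  1  1  2
G(n+5) = G(n) holds for n = 0,…,2 (a full window of length max(S) = 3), so the sequence is purely periodic with period 5.

5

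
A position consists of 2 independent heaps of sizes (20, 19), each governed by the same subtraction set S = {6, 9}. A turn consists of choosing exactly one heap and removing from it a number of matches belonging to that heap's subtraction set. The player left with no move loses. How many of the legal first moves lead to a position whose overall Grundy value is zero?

0

All heaps use S = {6, 9}:
G(0) = 0
G(1) = mex{} = 0
G(2) = mex{} = 0
G(3) = mex{} = 0
G(4) = mex{} = 0
G(5) = mex{} = 0
G(6) = mex{0} = 1
G(7) = mex{0} = 1
G(8) = mex{0} = 1
G(9) = mex{0,0} = 1
G(10) = mex{0,0} = 1
G(11) = mex{0,0} = 1
G(12) = mex{1,0} = 2
G(13) = mex{1,0} = 2
G(14) = mex{1,0} = 2
G(15) = mex{1,1} = 0
G(16) = mex{1,1} = 0
G(17) = mex{1,1} = 0
G(18) = mex{2,1} = 0
G(19) = mex{2,1} = 0
G(20) = mex{2,1} = 0
Heap A: G(20) = 0.
Heap B: G(19) = 0.
Combined Grundy value = 0 ⊕ 0 = 0.
A winning move leaves total XOR = 0, i.e. changes one component's Grundy value g to g ⊕ X where X is the current total.
Heap A: target g' = 0⊕0 = 0, but every legal move changes the Grundy value (mex property), so 0 moves.
Heap B: target g' = 0⊕0 = 0, but every legal move changes the Grundy value (mex property), so 0 moves.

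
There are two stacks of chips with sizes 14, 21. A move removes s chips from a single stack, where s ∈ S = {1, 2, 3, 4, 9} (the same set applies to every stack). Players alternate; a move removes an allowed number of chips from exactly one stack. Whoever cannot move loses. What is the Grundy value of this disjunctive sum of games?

All stacks use S = {1, 2, 3, 4, 9}:
G(0) = 0
G(1) = mex{0} = 1
G(2) = mex{1,0} = 2
G(3) = mex{2,1,0} = 3
G(4) = mex{3,2,1,0} = 4
G(5) = mex{4,3,2,1} = 0
G(6) = mex{0,4,3,2} = 1
G(7) = mex{1,0,4,3} = 2
G(8) = mex{2,1,0,4} = 3
G(9) = mex{3,2,1,0,0} = 4
G(10) = mex{4,3,2,1,1} = 0
G(11) = mex{0,4,3,2,2} = 1
G(12) = mex{1,0,4,3,3} = 2
G(13) = mex{2,1,0,4,4} = 3
G(14) = mex{3,2,1,0,0} = 4
G(15) = mex{4,3,2,1,1} = 0
G(16) = mex{0,4,3,2,2} = 1
G(17) = mex{1,0,4,3,3} = 2
G(18) = mex{2,1,0,4,4} = 3
G(19) = mex{3,2,1,0,0} = 4
G(20) = mex{4,3,2,1,1} = 0
G(21) = mex{0,4,3,2,2} = 1
Stack A: G(14) = 4.
Stack B: G(21) = 1.
Combined Grundy value = 4 ⊕ 1 = 5.

5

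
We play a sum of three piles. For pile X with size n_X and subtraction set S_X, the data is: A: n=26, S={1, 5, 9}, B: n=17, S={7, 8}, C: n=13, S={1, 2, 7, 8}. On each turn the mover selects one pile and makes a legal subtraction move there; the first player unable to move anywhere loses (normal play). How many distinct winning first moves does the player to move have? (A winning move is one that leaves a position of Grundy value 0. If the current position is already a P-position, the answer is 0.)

Pile A, S = {1, 5, 9}:
G(0) = 0
G(1) = mex{0} = 1
G(2) = mex{1} = 0
G(3) = mex{0} = 1
G(4) = mex{1} = 0
G(5) = mex{0,0} = 1
G(6) = mex{1,1} = 0
G(7) = mex{0,0} = 1
G(8) = mex{1,1} = 0
G(9) = mex{0,0,0} = 1
G(10) = mex{1,1,1} = 0
G(11) = mex{0,0,0} = 1
G(12) = mex{1,1,1} = 0
G(13) = mex{0,0,0} = 1
G(14) = mex{1,1,1} = 0
G(15) = mex{0,0,0} = 1
G(16) = mex{1,1,1} = 0
G(17) = mex{0,0,0} = 1
G(18) = mex{1,1,1} = 0
G(19) = mex{0,0,0} = 1
G(20) = mex{1,1,1} = 0
G(21) = mex{0,0,0} = 1
G(22) = mex{1,1,1} = 0
G(23) = mex{0,0,0} = 1
G(24) = mex{1,1,1} = 0
G(25) = mex{0,0,0} = 1
G(26) = mex{1,1,1} = 0
G_A(26) = 0.
Pile B, S = {7, 8}:
n :  0  1  2  3  4  5  6  7  8  9 10 11 12 13 14 15 16 17
G :  0  0  0  0  0  0  0  1  1  1  1  1  1  1  2  0  0  0
G_B(17) = 0.
Pile C, S = {1, 2, 7, 8}:
G(0) = 0
G(1) = mex{0} = 1
G(2) = mex{1,0} = 2
G(3) = mex{2,1} = 0
G(4) = mex{0,2} = 1
G(5) = mex{1,0} = 2
G(6) = mex{2,1} = 0
G(7) = mex{0,2,0} = 1
G(8) = mex{1,0,1,0} = 2
G(9) = mex{2,1,2,1} = 0
G(10) = mex{0,2,0,2} = 1
G(11) = mex{1,0,1,0} = 2
G(12) = mex{2,1,2,1} = 0
G(13) = mex{0,2,0,2} = 1
G_C(13) = 1.
Combined Grundy value = 0 ⊕ 0 ⊕ 1 = 1.
A winning move leaves total XOR = 0, i.e. changes one component's Grundy value g to g ⊕ X where X is the current total.
Pile A: need g' = 0⊕1 = 1. Options: 26−1→G=1, 26−5→G=1, 26−9→G=1. Hits: 3.
Pile B: need g' = 0⊕1 = 1. Options: 17−7→G=1, 17−8→G=1. Hits: 2.
Pile C: need g' = 1⊕1 = 0. Options: 13−1→G=0, 13−2→G=2, 13−7→G=0, 13−8→G=2. Hits: 2.

7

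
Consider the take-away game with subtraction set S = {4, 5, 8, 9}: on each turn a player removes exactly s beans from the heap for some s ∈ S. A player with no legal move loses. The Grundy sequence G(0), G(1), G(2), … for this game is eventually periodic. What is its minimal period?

13

n :  0  1  2  3  4  5  6  7  8  9 10 11 12 13 14 15 16 17 18 19 20 21 22 23 24 25 26 27
G :  0  0  0  0  1  1  1  1  2  2  2  2  3  0  0  0  0  1  1  1  1  2  2  2  2  3  0  0
G(n+13) = G(n) holds for n = 0,…,8 (a full window of length max(S) = 9), so the sequence is purely periodic with period 13.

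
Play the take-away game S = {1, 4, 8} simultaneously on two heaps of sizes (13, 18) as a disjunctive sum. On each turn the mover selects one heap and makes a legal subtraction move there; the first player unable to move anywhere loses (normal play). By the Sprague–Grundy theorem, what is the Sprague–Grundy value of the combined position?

All heaps use S = {1, 4, 8}:
G(0) = 0
G(1) = mex{0} = 1
G(2) = mex{1} = 0
G(3) = mex{0} = 1
G(4) = mex{1,0} = 2
G(5) = mex{2,1} = 0
G(6) = mex{0,0} = 1
G(7) = mex{1,1} = 0
G(8) = mex{0,2,0} = 1
G(9) = mex{1,0,1} = 2
G(10) = mex{2,1,0} = 3
G(11) = mex{3,0,1} = 2
G(12) = mex{2,1,2} = 0
G(13) = mex{0,2,0} = 1
G(14) = mex{1,3,1} = 0
G(15) = mex{0,2,0} = 1
G(16) = mex{1,0,1} = 2
G(17) = mex{2,1,2} = 0
G(18) = mex{0,0,3} = 1
Heap A: G(13) = 1.
Heap B: G(18) = 1.
Combined Grundy value = 1 ⊕ 1 = 0.

0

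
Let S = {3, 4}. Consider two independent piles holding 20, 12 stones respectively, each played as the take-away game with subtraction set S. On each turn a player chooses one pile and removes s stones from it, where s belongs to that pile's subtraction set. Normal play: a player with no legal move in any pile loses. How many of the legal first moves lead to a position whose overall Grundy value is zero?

All piles use S = {3, 4}:
n :  0  1  2  3  4  5  6  7  8  9 10 11 12 13 14 15 16 17 18 19 20
G :  0  0  0  1  1  1  2  0  0  0  1  1  1  2  0  0  0  1  1  1  2
Pile A: G(20) = 2.
Pile B: G(12) = 1.
Combined Grundy value = 2 ⊕ 1 = 3.
A winning move leaves total XOR = 0, i.e. changes one component's Grundy value g to g ⊕ X where X is the current total.
Pile A: need g' = 2⊕3 = 1. Options: 20−3→G=1, 20−4→G=0. Hits: 1.
Pile B: need g' = 1⊕3 = 2. Options: 12−3→G=0, 12−4→G=0. Hits: 0.

1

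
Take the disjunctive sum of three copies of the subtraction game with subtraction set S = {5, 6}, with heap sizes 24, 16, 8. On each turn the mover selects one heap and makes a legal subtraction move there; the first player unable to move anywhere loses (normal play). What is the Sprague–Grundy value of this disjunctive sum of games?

0

All heaps use S = {5, 6}:
n :  0  1  2  3  4  5  6  7  8  9 10 11 12 13 14 15 16 17 18 19 20 21 22 23 24
G :  0  0  0  0  0  1  1  1  1  1  2  0  0  0  0  0  1  1  1  1  1  2  0  0  0
Heap A: G(24) = 0.
Heap B: G(16) = 1.
Heap C: G(8) = 1.
Combined Grundy value = 0 ⊕ 1 ⊕ 1 = 0.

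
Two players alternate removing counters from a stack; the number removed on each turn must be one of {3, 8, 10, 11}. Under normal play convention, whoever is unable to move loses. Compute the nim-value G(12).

n :  0  1  2  3  4  5  6  7  8  9 10 11 12
G :  0  0  0  1  1  1  0  0  2  1  1  3  2

2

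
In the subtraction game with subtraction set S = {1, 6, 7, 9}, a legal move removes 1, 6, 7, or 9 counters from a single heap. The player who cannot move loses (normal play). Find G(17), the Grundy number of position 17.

n :  0  1  2  3  4  5  6  7  8  9 10 11 12 13 14 15 16 17
G :  0  1  0  1  0  1  2  3  2  3  2  3  0  1  0  1  0  1

1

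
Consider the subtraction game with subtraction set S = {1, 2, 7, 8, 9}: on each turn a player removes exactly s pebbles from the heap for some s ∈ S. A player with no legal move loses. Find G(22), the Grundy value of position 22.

G(0) = 0
G(1) = mex{0} = 1
G(2) = mex{1,0} = 2
G(3) = mex{2,1} = 0
G(4) = mex{0,2} = 1
G(5) = mex{1,0} = 2
G(6) = mex{2,1} = 0
G(7) = mex{0,2,0} = 1
G(8) = mex{1,0,1,0} = 2
G(9) = mex{2,1,2,1,0} = 3
G(10) = mex{3,2,0,2,1} = 4
G(11) = mex{4,3,1,0,2} = 5
G(12) = mex{5,4,2,1,0} = 3
G(13) = mex{3,5,0,2,1} = 4
G(14) = mex{4,3,1,0,2} = 5
G(15) = mex{5,4,2,1,0} = 3
G(16) = mex{3,5,3,2,1} = 0
G(17) = mex{0,3,4,3,2} = 1
G(18) = mex{1,0,5,4,3} = 2
G(19) = mex{2,1,3,5,4} = 0
G(20) = mex{0,2,4,3,5} = 1
G(21) = mex{1,0,5,4,3} = 2
G(22) = mex{2,1,3,5,4} = 0

0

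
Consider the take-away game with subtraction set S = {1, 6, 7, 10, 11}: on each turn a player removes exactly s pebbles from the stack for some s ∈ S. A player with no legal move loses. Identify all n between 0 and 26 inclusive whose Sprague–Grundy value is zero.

G(0) = 0
G(1) = mex{0} = 1
G(2) = mex{1} = 0
G(3) = mex{0} = 1
G(4) = mex{1} = 0
G(5) = mex{0} = 1
G(6) = mex{1,0} = 2
G(7) = mex{2,1,0} = 3
G(8) = mex{3,0,1} = 2
G(9) = mex{2,1,0} = 3
G(10) = mex{3,0,1,0} = 2
G(11) = mex{2,1,0,1,0} = 3
G(12) = mex{3,2,1,0,1} = 4
G(13) = mex{4,3,2,1,0} = 5
G(14) = mex{5,2,3,0,1} = 4
G(15) = mex{4,3,2,1,0} = 5
G(16) = mex{5,2,3,2,1} = 0
G(17) = mex{0,3,2,3,2} = 1
G(18) = mex{1,4,3,2,3} = 0
G(19) = mex{0,5,4,3,2} = 1
G(20) = mex{1,4,5,2,3} = 0
G(21) = mex{0,5,4,3,2} = 1
G(22) = mex{1,0,5,4,3} = 2
G(23) = mex{2,1,0,5,4} = 3
G(24) = mex{3,0,1,4,5} = 2
G(25) = mex{2,1,0,5,4} = 3
G(26) = mex{3,0,1,0,5} = 2
P-positions are exactly the n with G(n) = 0.

0, 2, 4, 16, 18, 20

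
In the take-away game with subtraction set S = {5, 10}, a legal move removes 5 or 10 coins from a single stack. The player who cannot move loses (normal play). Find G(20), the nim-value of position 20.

1

n :  0  1  2  3  4  5  6  7  8  9 10 11 12 13 14 15 16 17 18 19 20
G :  0  0  0  0  0  1  1  1  1  1  2  2  2  2  2  0  0  0  0  0  1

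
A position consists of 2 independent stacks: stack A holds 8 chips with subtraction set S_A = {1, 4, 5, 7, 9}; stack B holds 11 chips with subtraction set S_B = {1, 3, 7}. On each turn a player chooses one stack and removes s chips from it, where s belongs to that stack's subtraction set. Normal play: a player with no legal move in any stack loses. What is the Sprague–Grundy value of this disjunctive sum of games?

Stack A, S = {1, 4, 5, 7, 9}:
G(0) = 0
G(1) = mex{0} = 1
G(2) = mex{1} = 0
G(3) = mex{0} = 1
G(4) = mex{1,0} = 2
G(5) = mex{2,1,0} = 3
G(6) = mex{3,0,1} = 2
G(7) = mex{2,1,0,0} = 3
G(8) = mex{3,2,1,1} = 0
G_A(8) = 0.
Stack B, S = {1, 3, 7}:
n :  0  1  2  3  4  5  6  7  8  9 10 11
G :  0  1  0  1  0  1  0  1  0  1  0  1
G_B(11) = 1.
Combined Grundy value = 0 ⊕ 1 = 1.

1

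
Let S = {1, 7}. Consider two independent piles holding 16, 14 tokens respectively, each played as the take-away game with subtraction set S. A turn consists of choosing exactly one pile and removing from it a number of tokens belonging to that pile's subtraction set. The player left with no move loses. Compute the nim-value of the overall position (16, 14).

All piles use S = {1, 7}:
n :  0  1  2  3  4  5  6  7  8  9 10 11 12 13 14 15 16
G :  0  1  0  1  0  1  0  1  0  1  0  1  0  1  0  1  0
Pile A: G(16) = 0.
Pile B: G(14) = 0.
Combined Grundy value = 0 ⊕ 0 = 0.

0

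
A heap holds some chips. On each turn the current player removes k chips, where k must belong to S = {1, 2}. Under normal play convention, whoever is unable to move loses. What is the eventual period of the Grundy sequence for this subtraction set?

G(0) = 0
G(1) = mex{0} = 1
G(2) = mex{1,0} = 2
G(3) = mex{2,1} = 0
G(4) = mex{0,2} = 1
G(5) = mex{1,0} = 2
G(6) = mex{2,1} = 0
G(7) = mex{0,2} = 1
G(8) = mex{1,0} = 2
G(9) = mex{2,1} = 0
G(10) = mex{0,2} = 1
G(11) = mex{1,0} = 2
G(12) = mex{2,1} = 0
G(13) = mex{0,2} = 1
G(14) = mex{1,0} = 2
G(n+3) = G(n) holds for n = 0,…,1 (a full window of length max(S) = 2), so the sequence is purely periodic with period 3.

3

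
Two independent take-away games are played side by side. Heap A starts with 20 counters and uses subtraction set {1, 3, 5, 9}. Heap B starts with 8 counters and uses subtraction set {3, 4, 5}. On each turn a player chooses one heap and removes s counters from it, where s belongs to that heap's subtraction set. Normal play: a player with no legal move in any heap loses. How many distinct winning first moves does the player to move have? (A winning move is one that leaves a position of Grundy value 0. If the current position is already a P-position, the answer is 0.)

Heap A, S = {1, 3, 5, 9}:
n :  0  1  2  3  4  5  6  7  8  9 10 11 12 13 14 15 16 17 18 19 20
G :  0  1  0  1  0  1  0  1  0  1  0  1  0  1  0  1  0  1  0  1  0
G_A(20) = 0.
Heap B, S = {3, 4, 5}:
n : 0 1 2 3 4 5 6 7 8
G : 0 0 0 1 1 1 2 2 0
G_B(8) = 0.
Combined Grundy value = 0 ⊕ 0 = 0.
A winning move leaves total XOR = 0, i.e. changes one component's Grundy value g to g ⊕ X where X is the current total.
Heap A: target g' = 0⊕0 = 0, but every legal move changes the Grundy value (mex property), so 0 moves.
Heap B: target g' = 0⊕0 = 0, but every legal move changes the Grundy value (mex property), so 0 moves.

0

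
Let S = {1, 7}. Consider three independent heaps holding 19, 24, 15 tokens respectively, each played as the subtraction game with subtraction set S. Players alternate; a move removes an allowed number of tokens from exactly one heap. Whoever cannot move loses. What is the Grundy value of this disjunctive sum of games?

All heaps use S = {1, 7}:
n :  0  1  2  3  4  5  6  7  8  9 10 11 12 13 14 15 16 17 18 19 20 21 22 23 24
G :  0  1  0  1  0  1  0  1  0  1  0  1  0  1  0  1  0  1  0  1  0  1  0  1  0
Heap A: G(19) = 1.
Heap B: G(24) = 0.
Heap C: G(15) = 1.
Combined Grundy value = 1 ⊕ 0 ⊕ 1 = 0.

0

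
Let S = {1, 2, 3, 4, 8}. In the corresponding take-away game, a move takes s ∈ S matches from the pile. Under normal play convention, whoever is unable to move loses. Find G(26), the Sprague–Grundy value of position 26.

G(0) = 0
G(1) = mex{0} = 1
G(2) = mex{1,0} = 2
G(3) = mex{2,1,0} = 3
G(4) = mex{3,2,1,0} = 4
G(5) = mex{4,3,2,1} = 0
G(6) = mex{0,4,3,2} = 1
G(7) = mex{1,0,4,3} = 2
G(8) = mex{2,1,0,4,0} = 3
G(9) = mex{3,2,1,0,1} = 4
G(10) = mex{4,3,2,1,2} = 0
G(11) = mex{0,4,3,2,3} = 1
G(12) = mex{1,0,4,3,4} = 2
G(13) = mex{2,1,0,4,0} = 3
G(14) = mex{3,2,1,0,1} = 4
G(15) = mex{4,3,2,1,2} = 0
G(16) = mex{0,4,3,2,3} = 1
G(17) = mex{1,0,4,3,4} = 2
G(18) = mex{2,1,0,4,0} = 3
G(19) = mex{3,2,1,0,1} = 4
G(20) = mex{4,3,2,1,2} = 0
G(21) = mex{0,4,3,2,3} = 1
G(22) = mex{1,0,4,3,4} = 2
G(23) = mex{2,1,0,4,0} = 3
G(24) = mex{3,2,1,0,1} = 4
G(25) = mex{4,3,2,1,2} = 0
G(26) = mex{0,4,3,2,3} = 1

1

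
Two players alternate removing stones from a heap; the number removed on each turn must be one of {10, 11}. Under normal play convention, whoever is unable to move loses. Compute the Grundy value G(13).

1

G(0) = 0
G(1) = mex{} = 0
G(2) = mex{} = 0
G(3) = mex{} = 0
G(4) = mex{} = 0
G(5) = mex{} = 0
G(6) = mex{} = 0
G(7) = mex{} = 0
G(8) = mex{} = 0
G(9) = mex{} = 0
G(10) = mex{0} = 1
G(11) = mex{0,0} = 1
G(12) = mex{0,0} = 1
G(13) = mex{0,0} = 1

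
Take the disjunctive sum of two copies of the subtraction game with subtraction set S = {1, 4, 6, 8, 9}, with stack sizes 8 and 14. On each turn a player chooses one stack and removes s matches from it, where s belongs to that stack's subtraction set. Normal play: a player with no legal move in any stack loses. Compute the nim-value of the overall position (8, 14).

3

All stacks use S = {1, 4, 6, 8, 9}:
n :  0  1  2  3  4  5  6  7  8  9 10 11 12 13 14
G :  0  1  0  1  2  0  1  0  1  2  3  2  0  1  2
Stack A: G(8) = 1.
Stack B: G(14) = 2.
Combined Grundy value = 1 ⊕ 2 = 3.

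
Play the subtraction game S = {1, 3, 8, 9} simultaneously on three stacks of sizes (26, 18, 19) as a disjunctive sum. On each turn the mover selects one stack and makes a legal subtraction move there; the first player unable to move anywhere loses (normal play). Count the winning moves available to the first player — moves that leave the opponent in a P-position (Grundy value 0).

5

All stacks use S = {1, 3, 8, 9}:
G(0) = 0
G(1) = mex{0} = 1
G(2) = mex{1} = 0
G(3) = mex{0,0} = 1
G(4) = mex{1,1} = 0
G(5) = mex{0,0} = 1
G(6) = mex{1,1} = 0
G(7) = mex{0,0} = 1
G(8) = mex{1,1,0} = 2
G(9) = mex{2,0,1,0} = 3
G(10) = mex{3,1,0,1} = 2
G(11) = mex{2,2,1,0} = 3
G(12) = mex{3,3,0,1} = 2
G(13) = mex{2,2,1,0} = 3
G(14) = mex{3,3,0,1} = 2
G(15) = mex{2,2,1,0} = 3
G(16) = mex{3,3,2,1} = 0
G(17) = mex{0,2,3,2} = 1
G(18) = mex{1,3,2,3} = 0
G(19) = mex{0,0,3,2} = 1
G(20) = mex{1,1,2,3} = 0
G(21) = mex{0,0,3,2} = 1
G(22) = mex{1,1,2,3} = 0
G(23) = mex{0,0,3,2} = 1
G(24) = mex{1,1,0,3} = 2
G(25) = mex{2,0,1,0} = 3
G(26) = mex{3,1,0,1} = 2
Stack A: G(26) = 2.
Stack B: G(18) = 0.
Stack C: G(19) = 1.
Combined Grundy value = 2 ⊕ 0 ⊕ 1 = 3.
A winning move leaves total XOR = 0, i.e. changes one component's Grundy value g to g ⊕ X where X is the current total.
Stack A: need g' = 2⊕3 = 1. Options: 26−1→G=3, 26−3→G=1, 26−8→G=0, 26−9→G=1. Hits: 2.
Stack B: need g' = 0⊕3 = 3. Options: 18−1→G=1, 18−3→G=3, 18−8→G=2, 18−9→G=3. Hits: 2.
Stack C: need g' = 1⊕3 = 2. Options: 19−1→G=0, 19−3→G=0, 19−8→G=3, 19−9→G=2. Hits: 1.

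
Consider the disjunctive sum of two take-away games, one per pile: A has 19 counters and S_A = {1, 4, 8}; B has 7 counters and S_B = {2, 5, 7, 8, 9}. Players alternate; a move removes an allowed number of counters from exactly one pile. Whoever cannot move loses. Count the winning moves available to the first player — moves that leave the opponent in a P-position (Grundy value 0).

Pile A, S = {1, 4, 8}:
n :  0  1  2  3  4  5  6  7  8  9 10 11 12 13 14 15 16 17 18 19
G :  0  1  0  1  2  0  1  0  1  2  3  2  0  1  0  1  2  0  1  0
G_A(19) = 0.
Pile B, S = {2, 5, 7, 8, 9}:
G(0) = 0
G(1) = mex{} = 0
G(2) = mex{0} = 1
G(3) = mex{0} = 1
G(4) = mex{1} = 0
G(5) = mex{1,0} = 2
G(6) = mex{0,0} = 1
G(7) = mex{2,1,0} = 3
G_B(7) = 3.
Combined Grundy value = 0 ⊕ 3 = 3.
A winning move leaves total XOR = 0, i.e. changes one component's Grundy value g to g ⊕ X where X is the current total.
Pile A: need g' = 0⊕3 = 3. Options: 19−1→G=1, 19−4→G=1, 19−8→G=2. Hits: 0.
Pile B: need g' = 3⊕3 = 0. Options: 7−2→G=2, 7−5→G=1, 7−7→G=0. Hits: 1.

1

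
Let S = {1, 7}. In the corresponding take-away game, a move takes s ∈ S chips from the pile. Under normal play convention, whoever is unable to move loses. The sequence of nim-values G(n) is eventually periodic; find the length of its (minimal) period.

2

n :  0  1  2  3  4  5  6  7  8  9 10 11 12 13 14
G :  0  1  0  1  0  1  0  1  0  1  0  1  0  1  0
G(n+2) = G(n) holds for n = 0,…,6 (a full window of length max(S) = 7), so the sequence is purely periodic with period 2.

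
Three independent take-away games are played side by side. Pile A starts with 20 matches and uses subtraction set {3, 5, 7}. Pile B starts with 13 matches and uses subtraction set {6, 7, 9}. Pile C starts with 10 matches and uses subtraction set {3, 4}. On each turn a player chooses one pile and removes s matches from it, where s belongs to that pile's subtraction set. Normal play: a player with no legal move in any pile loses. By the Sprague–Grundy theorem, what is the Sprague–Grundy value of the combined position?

3

Pile A, S = {3, 5, 7}:
G(0) = 0
G(1) = mex{} = 0
G(2) = mex{} = 0
G(3) = mex{0} = 1
G(4) = mex{0} = 1
G(5) = mex{0,0} = 1
G(6) = mex{1,0} = 2
G(7) = mex{1,0,0} = 2
G(8) = mex{1,1,0} = 2
G(9) = mex{2,1,0} = 3
G(10) = mex{2,1,1} = 0
G(11) = mex{2,2,1} = 0
G(12) = mex{3,2,1} = 0
G(13) = mex{0,2,2} = 1
G(14) = mex{0,3,2} = 1
G(15) = mex{0,0,2} = 1
G(16) = mex{1,0,3} = 2
G(17) = mex{1,0,0} = 2
G(18) = mex{1,1,0} = 2
G(19) = mex{2,1,0} = 3
G(20) = mex{2,1,1} = 0
G_A(20) = 0.
Pile B, S = {6, 7, 9}:
G(0) = 0
G(1) = mex{} = 0
G(2) = mex{} = 0
G(3) = mex{} = 0
G(4) = mex{} = 0
G(5) = mex{} = 0
G(6) = mex{0} = 1
G(7) = mex{0,0} = 1
G(8) = mex{0,0} = 1
G(9) = mex{0,0,0} = 1
G(10) = mex{0,0,0} = 1
G(11) = mex{0,0,0} = 1
G(12) = mex{1,0,0} = 2
G(13) = mex{1,1,0} = 2
G_B(13) = 2.
Pile C, S = {3, 4}:
G(0) = 0
G(1) = mex{} = 0
G(2) = mex{} = 0
G(3) = mex{0} = 1
G(4) = mex{0,0} = 1
G(5) = mex{0,0} = 1
G(6) = mex{1,0} = 2
G(7) = mex{1,1} = 0
G(8) = mex{1,1} = 0
G(9) = mex{2,1} = 0
G(10) = mex{0,2} = 1
G_C(10) = 1.
Combined Grundy value = 0 ⊕ 2 ⊕ 1 = 3.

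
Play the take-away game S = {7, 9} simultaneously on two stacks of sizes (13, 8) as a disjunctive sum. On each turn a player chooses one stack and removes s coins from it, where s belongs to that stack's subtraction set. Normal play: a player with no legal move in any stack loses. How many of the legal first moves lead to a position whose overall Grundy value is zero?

All stacks use S = {7, 9}:
G(0) = 0
G(1) = mex{} = 0
G(2) = mex{} = 0
G(3) = mex{} = 0
G(4) = mex{} = 0
G(5) = mex{} = 0
G(6) = mex{} = 0
G(7) = mex{0} = 1
G(8) = mex{0} = 1
G(9) = mex{0,0} = 1
G(10) = mex{0,0} = 1
G(11) = mex{0,0} = 1
G(12) = mex{0,0} = 1
G(13) = mex{0,0} = 1
Stack A: G(13) = 1.
Stack B: G(8) = 1.
Combined Grundy value = 1 ⊕ 1 = 0.
A winning move leaves total XOR = 0, i.e. changes one component's Grundy value g to g ⊕ X where X is the current total.
Stack A: target g' = 1⊕0 = 1, but every legal move changes the Grundy value (mex property), so 0 moves.
Stack B: target g' = 1⊕0 = 1, but every legal move changes the Grundy value (mex property), so 0 moves.

0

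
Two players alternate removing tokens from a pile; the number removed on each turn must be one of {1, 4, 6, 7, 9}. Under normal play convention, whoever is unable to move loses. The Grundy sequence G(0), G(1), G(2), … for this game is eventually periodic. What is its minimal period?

13

n :  0  1  2  3  4  5  6  7  8  9 10 11 12 13 14 15 16 17 18 19 20 21 22 23 24 25 26 27
G :  0  1  0  1  2  0  1  2  3  2  0  1  2  0  1  0  1  2  0  1  2  3  2  0  1  2  0  1
G(n+13) = G(n) holds for n = 0,…,8 (a full window of length max(S) = 9), so the sequence is purely periodic with period 13.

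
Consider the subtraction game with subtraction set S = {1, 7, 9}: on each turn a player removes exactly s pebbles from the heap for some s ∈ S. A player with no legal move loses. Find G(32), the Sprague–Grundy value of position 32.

0

G(0) = 0
G(1) = mex{0} = 1
G(2) = mex{1} = 0
G(3) = mex{0} = 1
G(4) = mex{1} = 0
G(5) = mex{0} = 1
G(6) = mex{1} = 0
G(7) = mex{0,0} = 1
G(8) = mex{1,1} = 0
G(9) = mex{0,0,0} = 1
G(10) = mex{1,1,1} = 0
G(11) = mex{0,0,0} = 1
G(12) = mex{1,1,1} = 0
G(13) = mex{0,0,0} = 1
G(14) = mex{1,1,1} = 0
G(15) = mex{0,0,0} = 1
G(16) = mex{1,1,1} = 0
G(17) = mex{0,0,0} = 1
G(18) = mex{1,1,1} = 0
G(19) = mex{0,0,0} = 1
G(20) = mex{1,1,1} = 0
G(21) = mex{0,0,0} = 1
G(22) = mex{1,1,1} = 0
G(23) = mex{0,0,0} = 1
G(24) = mex{1,1,1} = 0
G(25) = mex{0,0,0} = 1
G(26) = mex{1,1,1} = 0
G(27) = mex{0,0,0} = 1
G(28) = mex{1,1,1} = 0
G(29) = mex{0,0,0} = 1
G(30) = mex{1,1,1} = 0
G(31) = mex{0,0,0} = 1
G(32) = mex{1,1,1} = 0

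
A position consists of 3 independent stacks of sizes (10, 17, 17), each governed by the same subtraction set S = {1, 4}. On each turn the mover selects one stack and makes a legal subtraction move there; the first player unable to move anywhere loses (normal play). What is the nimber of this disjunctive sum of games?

All stacks use S = {1, 4}:
n :  0  1  2  3  4  5  6  7  8  9 10 11 12 13 14 15 16 17
G :  0  1  0  1  2  0  1  0  1  2  0  1  0  1  2  0  1  0
Stack A: G(10) = 0.
Stack B: G(17) = 0.
Stack C: G(17) = 0.
Combined Grundy value = 0 ⊕ 0 ⊕ 0 = 0.

0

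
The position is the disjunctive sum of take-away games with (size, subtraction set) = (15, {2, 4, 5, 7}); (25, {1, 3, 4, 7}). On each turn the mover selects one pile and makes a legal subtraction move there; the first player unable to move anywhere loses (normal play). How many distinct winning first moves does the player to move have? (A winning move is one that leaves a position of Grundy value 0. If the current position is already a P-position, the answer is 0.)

Pile A, S = {2, 4, 5, 7}:
n :  0  1  2  3  4  5  6  7  8  9 10 11 12 13 14 15
G :  0  0  1  1  2  2  3  3  4  0  0  1  1  2  2  3
G_A(15) = 3.
Pile B, S = {1, 3, 4, 7}:
G(0) = 0
G(1) = mex{0} = 1
G(2) = mex{1} = 0
G(3) = mex{0,0} = 1
G(4) = mex{1,1,0} = 2
G(5) = mex{2,0,1} = 3
G(6) = mex{3,1,0} = 2
G(7) = mex{2,2,1,0} = 3
G(8) = mex{3,3,2,1} = 0
G(9) = mex{0,2,3,0} = 1
G(10) = mex{1,3,2,1} = 0
G(11) = mex{0,0,3,2} = 1
G(12) = mex{1,1,0,3} = 2
G(13) = mex{2,0,1,2} = 3
G(14) = mex{3,1,0,3} = 2
G(15) = mex{2,2,1,0} = 3
G(16) = mex{3,3,2,1} = 0
G(17) = mex{0,2,3,0} = 1
G(18) = mex{1,3,2,1} = 0
G(19) = mex{0,0,3,2} = 1
G(20) = mex{1,1,0,3} = 2
G(21) = mex{2,0,1,2} = 3
G(22) = mex{3,1,0,3} = 2
G(23) = mex{2,2,1,0} = 3
G(24) = mex{3,3,2,1} = 0
G(25) = mex{0,2,3,0} = 1
G_B(25) = 1.
Combined Grundy value = 3 ⊕ 1 = 2.
A winning move leaves total XOR = 0, i.e. changes one component's Grundy value g to g ⊕ X where X is the current total.
Pile A: need g' = 3⊕2 = 1. Options: 15−2→G=2, 15−4→G=1, 15−5→G=0, 15−7→G=4. Hits: 1.
Pile B: need g' = 1⊕2 = 3. Options: 25−1→G=0, 25−3→G=2, 25−4→G=3, 25−7→G=0. Hits: 1.

2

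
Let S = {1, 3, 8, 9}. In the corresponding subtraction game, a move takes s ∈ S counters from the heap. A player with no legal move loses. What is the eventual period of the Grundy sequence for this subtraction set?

16

n :  0  1  2  3  4  5  6  7  8  9 10 11 12 13 14 15 16 17 18 19 20 21 22 23 24 25 26 27 28 29 30 31 32 33
G :  0  1  0  1  0  1  0  1  2  3  2  3  2  3  2  3  0  1  0  1  0  1  0  1  2  3  2  3  2  3  2  3  0  1
G(n+16) = G(n) holds for n = 0,…,8 (a full window of length max(S) = 9), so the sequence is purely periodic with period 16.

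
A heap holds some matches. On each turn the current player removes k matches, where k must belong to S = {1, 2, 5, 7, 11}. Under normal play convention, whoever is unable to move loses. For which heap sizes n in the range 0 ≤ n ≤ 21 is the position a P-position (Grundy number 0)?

n :  0  1  2  3  4  5  6  7  8  9 10 11 12 13 14 15 16 17 18 19 20 21
G :  0  1  2  0  1  2  0  1  2  0  1  2  0  1  2  0  1  2  0  1  2  0
P-positions are exactly the n with G(n) = 0.

0, 3, 6, 9, 12, 15, 18, 21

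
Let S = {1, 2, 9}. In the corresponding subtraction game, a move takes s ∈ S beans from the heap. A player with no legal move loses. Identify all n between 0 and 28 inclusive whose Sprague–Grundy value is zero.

n :  0  1  2  3  4  5  6  7  8  9 10 11 12 13 14 15 16 17 18 19 20 21 22 23 24 25 26 27 28
G :  0  1  2  0  1  2  0  1  2  3  0  1  2  0  1  2  0  1  2  3  0  1  2  0  1  2  0  1  2
P-positions are exactly the n with G(n) = 0.

0, 3, 6, 10, 13, 16, 20, 23, 26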